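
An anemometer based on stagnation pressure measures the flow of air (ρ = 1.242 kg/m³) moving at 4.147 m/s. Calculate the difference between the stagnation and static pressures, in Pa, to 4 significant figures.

10.68 Pa

The dynamic pressure equals the rise in static pressure at the stagnation point: ΔP = ½ρv².
ΔP = ½·1.242·4.147² = 10.68 Pa.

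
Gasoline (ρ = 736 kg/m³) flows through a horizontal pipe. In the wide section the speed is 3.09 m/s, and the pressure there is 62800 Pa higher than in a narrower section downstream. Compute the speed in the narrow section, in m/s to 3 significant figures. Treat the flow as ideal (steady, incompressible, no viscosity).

Along the level pipe P + ½ρv² is conserved, hence v₂² = v₁² + 2(P₁ − P₂)/ρ.
v₂ = √(3.09² + 2·62800/736) = √(9.55 + 171) = 13.4 m/s.

v₂ = 13.4 m/s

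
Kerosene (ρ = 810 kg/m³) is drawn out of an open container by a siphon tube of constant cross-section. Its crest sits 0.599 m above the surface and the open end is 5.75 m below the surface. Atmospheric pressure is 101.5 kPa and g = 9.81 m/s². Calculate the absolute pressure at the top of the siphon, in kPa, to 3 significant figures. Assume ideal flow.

Bernoulli surface→outlet gives ½v² = g·h_out, so v = √(2·9.81·5.75) = 10.6 m/s.
With constant cross-section the crest speed equals v; applying Bernoulli from the surface up to the crest, P_top = P_atm − ½ρv² − ρg·h_top.
P_top = 101500 − ½·810·10.6² − 810·9.81·0.599 = 51100 Pa.

P_top ≈ 51.1 kPa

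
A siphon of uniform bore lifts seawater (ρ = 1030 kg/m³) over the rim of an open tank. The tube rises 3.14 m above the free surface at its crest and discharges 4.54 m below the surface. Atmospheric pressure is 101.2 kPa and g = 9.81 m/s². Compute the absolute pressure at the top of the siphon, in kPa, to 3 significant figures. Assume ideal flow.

Bernoulli surface→outlet gives ½v² = g·h_out, so v = √(2·9.81·4.54) = 9.44 m/s.
With constant cross-section the crest speed equals v; applying Bernoulli from the surface up to the crest, P_top = P_atm − ½ρv² − ρg·h_top.
P_top = 101200 − ½·1030·9.44² − 1030·9.81·3.14 = 23600 Pa.

P_top ≈ 23.6 kPa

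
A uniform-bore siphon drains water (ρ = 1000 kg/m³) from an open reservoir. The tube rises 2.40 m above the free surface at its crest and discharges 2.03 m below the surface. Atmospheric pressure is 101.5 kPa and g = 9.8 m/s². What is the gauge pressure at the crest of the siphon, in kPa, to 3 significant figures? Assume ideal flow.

P_gauge ≈ -43.4 kPa

The outlet speed comes from Torricelli: v = √(2g·2.03) = 6.31 m/s.
With constant cross-section the crest speed equals v; applying Bernoulli from the surface up to the crest, P_top = P_atm − ½ρv² − ρg·h_top.
P_top = 101500 − ½·1000·6.31² − 1000·9.8·2.40 = 58100 Pa. So P_gauge = P_top − P_atm = -43400 Pa.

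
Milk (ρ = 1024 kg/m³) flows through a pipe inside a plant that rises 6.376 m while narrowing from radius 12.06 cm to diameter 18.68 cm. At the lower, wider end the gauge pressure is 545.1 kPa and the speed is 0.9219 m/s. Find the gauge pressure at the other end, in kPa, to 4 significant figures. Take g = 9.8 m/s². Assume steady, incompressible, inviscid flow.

480.3 kPa

By continuity, v₂ = v₁·A₁/A₂ = 0.9219·(456.9/274.1) = 1.537 m/s.
Energy conservation along the streamline gives P₂ = P₁ − ½ρ(v₂² − v₁²) − ρg(h₂ − h₁).
P₂ = 545100 + ½·1024·(0.9219² − 1.537²) − 1024·9.8·(+6.376) = 545100 + (-774.4) − (63980) = 480300 Pa.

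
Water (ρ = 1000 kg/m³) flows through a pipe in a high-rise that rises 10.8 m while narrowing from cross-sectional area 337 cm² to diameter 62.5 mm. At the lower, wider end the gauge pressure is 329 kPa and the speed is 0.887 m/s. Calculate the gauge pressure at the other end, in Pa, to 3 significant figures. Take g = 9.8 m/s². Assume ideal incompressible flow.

P₂ ≈ 176000 Pa

Mass conservation (A₁v₁ = A₂v₂) gives v₂ = 0.887 × 337/30.7 = 9.74 m/s.
Bernoulli: P₁ + ½ρv₁² + ρg h₁ = P₂ + ½ρv₂² + ρg h₂, so P₂ = P₁ + ½ρ(v₁² − v₂²) − ρg(h₂ − h₁).
P₂ = 329000 + ½·1000·(0.887² − 9.74²) − 1000·9.8·(+10.8) = 329000 + (-47100) − (106000) = 176000 Pa.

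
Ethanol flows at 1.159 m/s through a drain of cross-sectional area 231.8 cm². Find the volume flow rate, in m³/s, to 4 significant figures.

Q ≈ 0.02687 m³/s

Q = A·v = 0.02318 m² × 1.159 m/s = 0.02687 m³/s.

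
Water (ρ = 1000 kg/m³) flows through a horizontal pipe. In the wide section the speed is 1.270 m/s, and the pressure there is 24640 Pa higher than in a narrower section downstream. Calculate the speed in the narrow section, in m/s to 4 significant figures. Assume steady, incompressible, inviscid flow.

With h₁ = h₂, rearranging Bernoulli gives v₂ = √(v₁² + 2ΔP/ρ).
v₂ = √(1.270² + 2·24640/1000) = √(1.613 + 49.28) = 7.134 m/s.

7.134 m/s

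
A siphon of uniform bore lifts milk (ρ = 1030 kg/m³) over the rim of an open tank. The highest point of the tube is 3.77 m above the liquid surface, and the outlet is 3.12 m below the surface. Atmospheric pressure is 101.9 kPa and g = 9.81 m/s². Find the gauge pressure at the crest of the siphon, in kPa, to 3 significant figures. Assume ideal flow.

Bernoulli surface→outlet gives ½v² = g·h_out, so v = √(2·9.81·3.12) = 7.82 m/s.
Continuity keeps v the same throughout the tube; from surface to crest, P_atm + 0 = P_top + ½ρv² + ρg·h_top.
P_top = 101900 − ½·1030·7.82² − 1030·9.81·3.77 = 32300 Pa. So P_gauge = P_top − P_atm = -69600 Pa.

-69.6 kPa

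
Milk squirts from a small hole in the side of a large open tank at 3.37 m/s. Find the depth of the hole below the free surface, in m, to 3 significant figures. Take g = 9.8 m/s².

h ≈ 0.579 m

For a small hole in a large open tank, ½v² = gh, giving h = v²/(2g).
h = 3.37²/(2·9.8) = 11.4/19.60 = 0.579 m.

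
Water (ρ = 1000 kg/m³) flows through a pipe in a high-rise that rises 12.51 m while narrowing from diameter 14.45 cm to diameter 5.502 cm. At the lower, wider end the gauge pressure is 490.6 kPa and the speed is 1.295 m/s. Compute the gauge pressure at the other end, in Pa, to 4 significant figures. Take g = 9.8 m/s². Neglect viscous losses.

By continuity, v₂ = v₁·A₁/A₂ = 1.295·(164.0/23.78) = 8.932 m/s.
Bernoulli: P₁ + ½ρv₁² + ρg h₁ = P₂ + ½ρv₂² + ρg h₂, so P₂ = P₁ + ½ρ(v₁² − v₂²) − ρg(h₂ − h₁).
P₂ = 490600 + ½·1000·(1.295² − 8.932²) − 1000·9.8·(+12.51) = 490600 + (-39050) − (122600) = 328900 Pa.

P₂ ≈ 328900 Pa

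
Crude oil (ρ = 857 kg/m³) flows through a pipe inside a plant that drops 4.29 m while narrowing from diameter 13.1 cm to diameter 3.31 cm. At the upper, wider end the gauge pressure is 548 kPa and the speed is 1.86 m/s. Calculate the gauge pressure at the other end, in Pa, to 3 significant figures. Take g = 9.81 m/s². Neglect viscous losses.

222000 Pa

Continuity gives A₁v₁ = A₂v₂, so v₂ = (135 cm²)/(8.60 cm²) × 1.86 m/s = 29.1 m/s.
Bernoulli: P₁ + ½ρv₁² + ρg h₁ = P₂ + ½ρv₂² + ρg h₂, so P₂ = P₁ + ½ρ(v₁² − v₂²) − ρg(h₂ − h₁).
P₂ = 548000 + ½·857·(1.86² − 29.1²) − 857·9.81·(−4.29) = 548000 + (-362000) − (-36100) = 222000 Pa.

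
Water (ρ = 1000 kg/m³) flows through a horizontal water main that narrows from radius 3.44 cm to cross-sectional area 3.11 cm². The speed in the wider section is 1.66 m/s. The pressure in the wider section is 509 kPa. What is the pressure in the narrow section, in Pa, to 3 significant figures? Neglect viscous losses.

Continuity gives A₁v₁ = A₂v₂, so v₂ = (37.2 cm²)/(3.11 cm²) × 1.66 m/s = 19.8 m/s.
Bernoulli (h₁ = h₂): P₁ − P₂ = ½ρ(v₂² − v₁²).
P₂ = P₁ − ½ρ(v₂² − v₁²) = 509000 − ½·1000·(19.8² − 1.66²) = 509000 − 196000 = 313000 Pa.

313000 Pa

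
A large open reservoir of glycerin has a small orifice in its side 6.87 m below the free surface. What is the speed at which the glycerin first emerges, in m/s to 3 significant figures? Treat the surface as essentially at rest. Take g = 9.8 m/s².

v ≈ 11.6 m/s

The surface is effectively still and both ends are open, so ½v² = gh and v = √(2·9.8·6.87) = 11.6 m/s.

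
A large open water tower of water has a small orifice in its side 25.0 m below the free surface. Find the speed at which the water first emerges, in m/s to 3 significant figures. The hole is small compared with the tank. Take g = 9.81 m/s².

The surface is effectively still and both ends are open, so ½v² = gh and v = √(2·9.81·25.0) = 22.1 m/s.

v ≈ 22.1 m/s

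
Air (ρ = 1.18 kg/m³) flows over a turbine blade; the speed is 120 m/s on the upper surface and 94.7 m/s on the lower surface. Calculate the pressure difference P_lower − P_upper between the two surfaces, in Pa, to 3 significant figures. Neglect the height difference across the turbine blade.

ΔP ≈ 3200 Pa

The pressure is lower where the speed is higher: ΔP = ½ρ(v_up² − v_low²).
ΔP = ½·1.18·(120² − 94.7²) = 3200 Pa.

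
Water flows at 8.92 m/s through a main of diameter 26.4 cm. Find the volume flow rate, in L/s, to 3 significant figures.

Q = A·v = 0.0547 m² × 8.92 m/s = 0.488 m³/s.
Converting: 0.488 m³/s × 1000 = 488 L/s.

488 L/s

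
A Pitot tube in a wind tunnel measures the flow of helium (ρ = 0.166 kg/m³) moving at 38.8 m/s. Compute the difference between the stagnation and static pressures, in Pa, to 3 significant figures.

ΔP ≈ 125 Pa

The dynamic pressure equals the rise in static pressure at the stagnation point: ΔP = ½ρv².
ΔP = ½·0.166·38.8² = 125 Pa.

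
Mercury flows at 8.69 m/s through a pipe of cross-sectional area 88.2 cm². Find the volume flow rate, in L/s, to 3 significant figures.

Q ≈ 76.6 L/s

Q = A·v = 0.00882 m² × 8.69 m/s = 0.0766 m³/s.
Converting: 0.0766 m³/s × 1000 = 76.6 L/s.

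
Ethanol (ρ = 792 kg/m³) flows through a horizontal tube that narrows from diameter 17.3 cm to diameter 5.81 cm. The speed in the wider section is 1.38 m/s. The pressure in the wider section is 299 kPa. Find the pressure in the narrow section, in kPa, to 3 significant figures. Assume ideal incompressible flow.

P₂ ≈ 240 kPa

Mass conservation (A₁v₁ = A₂v₂) gives v₂ = 1.38 × 235/26.5 = 12.2 m/s.
With no height change, Bernoulli's equation is P₁ + ½ρv₁² = P₂ + ½ρv₂².
P₂ = P₁ − ½ρ(v₂² − v₁²) = 299000 − ½·792·(12.2² − 1.38²) = 299000 − 58500 = 240000 Pa.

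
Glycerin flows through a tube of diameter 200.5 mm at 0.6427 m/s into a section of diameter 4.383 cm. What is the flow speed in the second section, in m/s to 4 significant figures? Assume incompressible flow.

13.45 m/s

Continuity gives A₁v₁ = A₂v₂, so v₂ = (315.7 cm²)/(15.09 cm²) × 0.6427 m/s = 13.45 m/s.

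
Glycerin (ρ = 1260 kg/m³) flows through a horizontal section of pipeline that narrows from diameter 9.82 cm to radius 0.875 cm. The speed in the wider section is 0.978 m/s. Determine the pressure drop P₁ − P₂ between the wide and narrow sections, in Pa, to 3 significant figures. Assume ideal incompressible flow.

ΔP ≈ 597000 Pa

By continuity, v₂ = v₁·A₁/A₂ = 0.978·(75.7/2.41) = 30.8 m/s.
With no height change, Bernoulli's equation is P₁ + ½ρv₁² = P₂ + ½ρv₂².
P₁ − P₂ = ½·1260·(30.8² − 0.978²) = ½·1260·947 = 597000 Pa.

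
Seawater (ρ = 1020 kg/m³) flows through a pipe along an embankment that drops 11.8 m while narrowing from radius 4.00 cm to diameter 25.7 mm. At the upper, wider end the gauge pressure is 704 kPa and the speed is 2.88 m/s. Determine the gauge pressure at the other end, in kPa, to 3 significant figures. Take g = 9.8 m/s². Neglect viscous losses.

Continuity gives A₁v₁ = A₂v₂, so v₂ = (50.3 cm²)/(5.19 cm²) × 2.88 m/s = 27.9 m/s.
Applying Bernoulli between the two ends and solving for P₂: P₂ = P₁ + ½ρ(v₁² − v₂²) − ρgΔh.
P₂ = 704000 + ½·1020·(2.88² − 27.9²) − 1020·9.8·(−11.8) = 704000 + (-393000) − (-118000) = 429000 Pa.

P₂ = 429 kPa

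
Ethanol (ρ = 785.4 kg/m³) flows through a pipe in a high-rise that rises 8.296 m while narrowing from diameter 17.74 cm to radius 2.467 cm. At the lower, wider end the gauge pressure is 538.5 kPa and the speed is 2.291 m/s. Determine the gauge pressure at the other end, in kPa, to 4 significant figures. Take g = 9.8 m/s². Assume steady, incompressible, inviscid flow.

132.3 kPa

Continuity gives A₁v₁ = A₂v₂, so v₂ = (247.2 cm²)/(19.12 cm²) × 2.291 m/s = 29.62 m/s.
Energy conservation along the streamline gives P₂ = P₁ − ½ρ(v₂² − v₁²) − ρg(h₂ − h₁).
P₂ = 538500 + ½·785.4·(2.291² − 29.62²) − 785.4·9.8·(+8.296) = 538500 + (-342400) − (63850) = 132300 Pa.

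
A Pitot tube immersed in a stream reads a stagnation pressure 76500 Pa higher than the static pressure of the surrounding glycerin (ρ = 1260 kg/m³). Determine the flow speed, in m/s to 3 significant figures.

v ≈ 11.0 m/s

Bernoulli between the free stream and the stagnation point: ½ρv² = P_stag − P_static.
v = √(2ΔP/ρ) = √(2·76500/1260) = 11.0 m/s.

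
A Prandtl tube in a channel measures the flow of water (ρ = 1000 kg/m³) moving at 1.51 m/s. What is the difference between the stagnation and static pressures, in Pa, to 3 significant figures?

1140 Pa

The dynamic pressure equals the rise in static pressure at the stagnation point: ΔP = ½ρv².
ΔP = ½·1000·1.51² = 1140 Pa.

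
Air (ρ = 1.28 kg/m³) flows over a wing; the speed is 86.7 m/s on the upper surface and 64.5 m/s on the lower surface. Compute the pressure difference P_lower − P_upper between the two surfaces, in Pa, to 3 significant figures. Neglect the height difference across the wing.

With negligible Δh, P + ½ρv² is constant, so P_low − P_up = ½ρ(v_up² − v_low²).
ΔP = ½·1.28·(86.7² − 64.5²) = 2150 Pa.

2150 Pa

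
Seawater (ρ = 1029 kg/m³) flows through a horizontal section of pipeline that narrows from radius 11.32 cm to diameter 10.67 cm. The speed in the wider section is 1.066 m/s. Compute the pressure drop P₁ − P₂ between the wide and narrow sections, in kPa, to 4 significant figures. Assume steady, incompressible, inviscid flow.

ΔP = 11.27 kPa

By continuity, v₂ = v₁·A₁/A₂ = 1.066·(402.6/89.42) = 4.799 m/s.
Bernoulli (h₁ = h₂): P₁ − P₂ = ½ρ(v₂² − v₁²).
P₁ − P₂ = ½·1029·(4.799² − 1.066²) = ½·1029·21.90 = 11270 Pa.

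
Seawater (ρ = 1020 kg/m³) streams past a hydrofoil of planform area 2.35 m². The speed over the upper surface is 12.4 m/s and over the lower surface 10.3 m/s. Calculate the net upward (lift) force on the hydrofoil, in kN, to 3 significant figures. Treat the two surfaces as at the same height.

With equal heights on the two surfaces, Bernoulli gives P_lower − P_upper = ½ρ(v_upper² − v_lower²).
ΔP = ½·1020·(12.4² − 10.3²) = 24300 Pa.
Lift = ΔP · A = 24300 × 2.35 = 57100 N.

57.1 kN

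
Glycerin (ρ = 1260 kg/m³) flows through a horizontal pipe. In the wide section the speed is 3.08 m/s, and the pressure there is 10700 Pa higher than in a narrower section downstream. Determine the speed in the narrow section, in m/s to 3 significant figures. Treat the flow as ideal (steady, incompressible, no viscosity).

Along the level pipe P + ½ρv² is conserved, hence v₂² = v₁² + 2(P₁ − P₂)/ρ.
v₂ = √(3.08² + 2·10700/1260) = √(9.49 + 17.0) = 5.14 m/s.

v₂ ≈ 5.14 m/s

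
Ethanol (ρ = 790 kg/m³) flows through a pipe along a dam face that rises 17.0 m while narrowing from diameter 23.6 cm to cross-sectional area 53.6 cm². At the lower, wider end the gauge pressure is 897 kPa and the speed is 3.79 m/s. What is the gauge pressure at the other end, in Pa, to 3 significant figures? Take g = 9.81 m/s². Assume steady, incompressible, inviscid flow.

393000 Pa

The volume flow rate is constant, so v₂ = (A₁/A₂)v₁ = (437/53.6)·3.79 = 30.9 m/s.
Applying Bernoulli between the two ends and solving for P₂: P₂ = P₁ + ½ρ(v₁² − v₂²) − ρgΔh.
P₂ = 897000 + ½·790·(3.79² − 30.9²) − 790·9.81·(+17.0) = 897000 + (-372000) − (132000) = 393000 Pa.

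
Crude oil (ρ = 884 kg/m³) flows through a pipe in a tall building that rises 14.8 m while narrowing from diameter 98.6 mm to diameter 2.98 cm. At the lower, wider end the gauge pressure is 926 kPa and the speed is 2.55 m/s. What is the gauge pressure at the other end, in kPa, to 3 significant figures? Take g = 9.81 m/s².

The volume flow rate is constant, so v₂ = (A₁/A₂)v₁ = (76.4/6.97)·2.55 = 27.9 m/s.
Applying Bernoulli between the two ends and solving for P₂: P₂ = P₁ + ½ρ(v₁² − v₂²) − ρgΔh.
P₂ = 926000 + ½·884·(2.55² − 27.9²) − 884·9.81·(+14.8) = 926000 + (-342000) − (128000) = 456000 Pa.

P₂ ≈ 456 kPa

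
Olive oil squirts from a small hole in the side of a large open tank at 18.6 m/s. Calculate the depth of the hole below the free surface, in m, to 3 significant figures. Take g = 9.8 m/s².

h ≈ 17.7 m

Torricelli: v = √(2gh), so h = v²/(2g).
h = 18.6²/(2·9.8) = 346/19.60 = 17.7 m.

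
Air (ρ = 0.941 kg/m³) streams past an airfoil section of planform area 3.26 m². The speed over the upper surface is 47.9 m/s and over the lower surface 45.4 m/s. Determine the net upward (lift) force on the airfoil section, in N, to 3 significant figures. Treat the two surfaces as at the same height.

F ≈ 358 N

The faster flow above has the lower pressure; Bernoulli (same height) gives ΔP = ½ρ(v_up² − v_low²).
ΔP = ½·0.941·(47.9² − 45.4²) = 110 Pa.
Lift = ΔP · A = 110 × 3.26 = 358 N.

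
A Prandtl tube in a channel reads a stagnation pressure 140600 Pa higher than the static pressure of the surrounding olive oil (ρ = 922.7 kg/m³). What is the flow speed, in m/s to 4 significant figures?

At the stagnation point the flow is brought to rest, so Bernoulli gives P_stag − P_static = ½ρv².
v = √(2ΔP/ρ) = √(2·140600/922.7) = 17.46 m/s.

v = 17.46 m/s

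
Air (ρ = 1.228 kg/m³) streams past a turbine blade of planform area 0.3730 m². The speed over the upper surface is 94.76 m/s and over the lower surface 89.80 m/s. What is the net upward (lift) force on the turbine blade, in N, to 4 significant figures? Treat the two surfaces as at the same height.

The faster flow above has the lower pressure; Bernoulli (same height) gives ΔP = ½ρ(v_up² − v_low²).
ΔP = ½·1.228·(94.76² − 89.80²) = 562.1 Pa.
Lift = ΔP · A = 562.1 × 0.3730 = 209.7 N.

F ≈ 209.7 N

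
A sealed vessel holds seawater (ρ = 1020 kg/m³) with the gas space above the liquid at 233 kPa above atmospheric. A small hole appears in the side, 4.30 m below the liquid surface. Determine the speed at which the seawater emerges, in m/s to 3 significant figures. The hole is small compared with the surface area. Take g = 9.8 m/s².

Take point 1 at the surface (v₁ ≈ 0) and point 2 at the hole (at atmospheric pressure). Bernoulli: P₁ + ρg h = P_atm + ½ρv₂².
With P₁ − P_atm = 233000 Pa, v₂ = √(2gh + 2ΔP/ρ) = √(2·9.8·4.30 + 2·233000/1020) = 23.3 m/s.

v ≈ 23.3 m/s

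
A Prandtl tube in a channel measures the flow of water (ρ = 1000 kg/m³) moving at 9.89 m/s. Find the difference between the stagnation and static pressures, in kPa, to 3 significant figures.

48.9 kPa

The dynamic pressure equals the rise in static pressure at the stagnation point: ΔP = ½ρv².
ΔP = ½·1000·9.89² = 48900 Pa.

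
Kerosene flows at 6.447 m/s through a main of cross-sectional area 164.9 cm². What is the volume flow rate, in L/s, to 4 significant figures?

106.3 L/s

Q = A·v = 0.01649 m² × 6.447 m/s = 0.1063 m³/s.
Converting: 0.1063 m³/s × 1000 = 106.3 L/s.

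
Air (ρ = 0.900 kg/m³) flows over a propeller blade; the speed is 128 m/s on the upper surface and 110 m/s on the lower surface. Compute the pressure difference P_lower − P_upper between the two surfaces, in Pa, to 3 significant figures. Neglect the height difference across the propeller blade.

ΔP = 1930 Pa

With negligible Δh, P + ½ρv² is constant, so P_low − P_up = ½ρ(v_up² − v_low²).
ΔP = ½·0.900·(128² − 110²) = 1930 Pa.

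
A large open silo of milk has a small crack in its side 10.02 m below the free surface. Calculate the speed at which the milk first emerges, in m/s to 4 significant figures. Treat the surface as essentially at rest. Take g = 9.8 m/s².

14.01 m/s

Torricelli's result v = √(2gh) gives v = √(2·9.8·10.02) = 14.01 m/s.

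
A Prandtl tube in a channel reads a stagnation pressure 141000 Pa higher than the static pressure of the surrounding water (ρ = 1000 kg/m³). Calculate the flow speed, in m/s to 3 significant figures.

The dynamic pressure equals the rise in static pressure at the stagnation point: ΔP = ½ρv².
v = √(2ΔP/ρ) = √(2·141000/1000) = 16.8 m/s.

v = 16.8 m/s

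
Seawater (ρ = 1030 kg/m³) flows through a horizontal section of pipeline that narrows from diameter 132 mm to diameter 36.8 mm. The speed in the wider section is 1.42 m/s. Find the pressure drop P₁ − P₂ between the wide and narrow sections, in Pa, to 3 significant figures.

By continuity, v₂ = v₁·A₁/A₂ = 1.42·(137/10.6) = 18.3 m/s.
With no height change, Bernoulli's equation is P₁ + ½ρv₁² = P₂ + ½ρv₂².
P₁ − P₂ = ½·1030·(18.3² − 1.42²) = ½·1030·332 = 171000 Pa.

ΔP = 171000 Pa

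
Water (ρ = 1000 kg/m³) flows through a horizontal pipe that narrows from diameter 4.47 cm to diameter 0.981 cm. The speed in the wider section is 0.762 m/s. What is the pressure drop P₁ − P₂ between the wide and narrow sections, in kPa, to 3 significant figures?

Mass conservation (A₁v₁ = A₂v₂) gives v₂ = 0.762 × 15.7/0.756 = 15.8 m/s.
With no height change, Bernoulli's equation is P₁ + ½ρv₁² = P₂ + ½ρv₂².
P₁ − P₂ = ½·1000·(15.8² − 0.762²) = ½·1000·250 = 125000 Pa.

ΔP = 125 kPa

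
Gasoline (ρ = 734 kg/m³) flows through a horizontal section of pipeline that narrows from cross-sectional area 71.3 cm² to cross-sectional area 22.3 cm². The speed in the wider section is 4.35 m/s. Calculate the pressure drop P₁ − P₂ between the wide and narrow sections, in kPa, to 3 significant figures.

Continuity gives A₁v₁ = A₂v₂, so v₂ = (71.3 cm²)/(22.3 cm²) × 4.35 m/s = 13.9 m/s.
Along the horizontal streamline, P + ½ρv² is constant.
P₁ − P₂ = ½·734·(13.9² − 4.35²) = ½·734·175 = 64000 Pa.

ΔP ≈ 64.0 kPa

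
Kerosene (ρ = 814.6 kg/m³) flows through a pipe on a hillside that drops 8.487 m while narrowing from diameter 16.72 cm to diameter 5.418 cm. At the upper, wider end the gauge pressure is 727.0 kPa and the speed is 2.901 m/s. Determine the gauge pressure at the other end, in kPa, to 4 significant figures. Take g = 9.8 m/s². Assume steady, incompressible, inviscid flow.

Mass conservation (A₁v₁ = A₂v₂) gives v₂ = 2.901 × 219.6/23.06 = 27.63 m/s.
Applying Bernoulli between the two ends and solving for P₂: P₂ = P₁ + ½ρ(v₁² − v₂²) − ρgΔh.
P₂ = 727000 + ½·814.6·(2.901² − 27.63²) − 814.6·9.8·(−8.487) = 727000 + (-307500) − (-67750) = 487300 Pa.

P₂ = 487.3 kPa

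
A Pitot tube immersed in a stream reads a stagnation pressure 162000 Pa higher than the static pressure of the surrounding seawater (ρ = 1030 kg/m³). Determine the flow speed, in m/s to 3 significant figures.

Bernoulli between the free stream and the stagnation point: ½ρv² = P_stag − P_static.
v = √(2ΔP/ρ) = √(2·162000/1030) = 17.7 m/s.

v ≈ 17.7 m/s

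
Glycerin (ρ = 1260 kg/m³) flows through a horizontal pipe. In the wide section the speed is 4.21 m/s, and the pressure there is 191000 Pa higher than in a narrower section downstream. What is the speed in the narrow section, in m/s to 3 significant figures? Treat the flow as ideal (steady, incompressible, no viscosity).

With h₁ = h₂, rearranging Bernoulli gives v₂ = √(v₁² + 2ΔP/ρ).
v₂ = √(4.21² + 2·191000/1260) = √(17.7 + 303) = 17.9 m/s.

v₂ ≈ 17.9 m/s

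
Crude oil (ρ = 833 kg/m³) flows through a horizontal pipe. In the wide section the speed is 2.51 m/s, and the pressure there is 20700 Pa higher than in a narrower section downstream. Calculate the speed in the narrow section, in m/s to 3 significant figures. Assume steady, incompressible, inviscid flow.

Along the level pipe P + ½ρv² is conserved, hence v₂² = v₁² + 2(P₁ − P₂)/ρ.
v₂ = √(2.51² + 2·20700/833) = √(6.30 + 49.7) = 7.48 m/s.

7.48 m/s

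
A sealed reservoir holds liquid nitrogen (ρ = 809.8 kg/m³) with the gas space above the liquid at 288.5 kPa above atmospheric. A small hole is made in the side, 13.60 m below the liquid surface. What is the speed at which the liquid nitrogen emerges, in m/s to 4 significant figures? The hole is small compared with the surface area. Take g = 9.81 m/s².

v ≈ 31.29 m/s

Take point 1 at the surface (v₁ ≈ 0) and point 2 at the hole (at atmospheric pressure). Bernoulli: P₁ + ρg h = P_atm + ½ρv₂².
With P₁ − P_atm = 288500 Pa, v₂ = √(2gh + 2ΔP/ρ) = √(2·9.81·13.60 + 2·288500/809.8) = 31.29 m/s.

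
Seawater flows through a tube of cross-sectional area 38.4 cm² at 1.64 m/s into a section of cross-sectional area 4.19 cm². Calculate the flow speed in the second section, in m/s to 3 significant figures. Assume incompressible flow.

By continuity, v₂ = v₁·A₁/A₂ = 1.64·(38.4/4.19) = 15.0 m/s.

v₂ ≈ 15.0 m/s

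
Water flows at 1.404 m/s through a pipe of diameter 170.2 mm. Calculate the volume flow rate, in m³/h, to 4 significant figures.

Q = 115.0 m³/h

Q = A·v = 0.02275 m² × 1.404 m/s = 0.03194 m³/s.
Converting: 0.03194 m³/s × 3600 = 115.0 m³/h.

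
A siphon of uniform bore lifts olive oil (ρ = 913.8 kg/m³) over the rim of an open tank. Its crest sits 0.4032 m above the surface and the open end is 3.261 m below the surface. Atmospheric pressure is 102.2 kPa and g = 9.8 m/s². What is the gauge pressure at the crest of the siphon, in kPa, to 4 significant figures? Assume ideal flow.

P_gauge = -32.81 kPa

From the surface to the outlet (both open to atmosphere, surface at rest): v = √(2g·h_out) = √(2·9.8·3.261) = 7.995 m/s.
The bore is uniform, so the speed at the crest is the same v. Bernoulli surface→crest: P_atm = P_top + ½ρv² + ρg·h_top.
P_top = 102200 − ½·913.8·7.995² − 913.8·9.8·0.4032 = 69390 Pa. So P_gauge = P_top − P_atm = -32810 Pa.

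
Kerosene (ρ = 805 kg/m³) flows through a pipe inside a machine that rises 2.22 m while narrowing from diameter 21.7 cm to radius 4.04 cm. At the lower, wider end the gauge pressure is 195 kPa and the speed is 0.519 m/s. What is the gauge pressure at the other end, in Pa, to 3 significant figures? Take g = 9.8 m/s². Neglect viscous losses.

Continuity gives A₁v₁ = A₂v₂, so v₂ = (370 cm²)/(51.3 cm²) × 0.519 m/s = 3.74 m/s.
Bernoulli: P₁ + ½ρv₁² + ρg h₁ = P₂ + ½ρv₂² + ρg h₂, so P₂ = P₁ + ½ρ(v₁² − v₂²) − ρg(h₂ − h₁).
P₂ = 195000 + ½·805·(0.519² − 3.74²) − 805·9.8·(+2.22) = 195000 + (-5530) − (17500) = 172000 Pa.

P₂ ≈ 172000 Pa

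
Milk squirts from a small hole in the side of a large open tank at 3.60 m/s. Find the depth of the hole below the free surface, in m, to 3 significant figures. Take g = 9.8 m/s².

Torricelli: v = √(2gh), so h = v²/(2g).
h = 3.60²/(2·9.8) = 13.0/19.60 = 0.661 m.

h ≈ 0.661 m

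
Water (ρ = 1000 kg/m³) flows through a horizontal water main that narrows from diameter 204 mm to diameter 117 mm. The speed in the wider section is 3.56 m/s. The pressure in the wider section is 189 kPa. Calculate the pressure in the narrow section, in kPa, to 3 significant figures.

P₂ ≈ 137 kPa

By continuity, v₂ = v₁·A₁/A₂ = 3.56·(327/108) = 10.8 m/s.
With no height change, Bernoulli's equation is P₁ + ½ρv₁² = P₂ + ½ρv₂².
P₂ = P₁ − ½ρ(v₂² − v₁²) = 189000 − ½·1000·(10.8² − 3.56²) = 189000 − 52200 = 137000 Pa.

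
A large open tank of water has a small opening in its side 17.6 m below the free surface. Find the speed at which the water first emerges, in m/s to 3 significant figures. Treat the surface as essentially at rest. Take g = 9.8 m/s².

The surface is effectively still and both ends are open, so ½v² = gh and v = √(2·9.8·17.6) = 18.6 m/s.

v = 18.6 m/s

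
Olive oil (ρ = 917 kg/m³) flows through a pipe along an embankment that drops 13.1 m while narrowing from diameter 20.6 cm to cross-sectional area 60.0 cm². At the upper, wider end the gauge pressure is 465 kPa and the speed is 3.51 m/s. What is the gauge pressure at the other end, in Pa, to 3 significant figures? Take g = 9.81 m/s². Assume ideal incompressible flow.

By continuity, v₂ = v₁·A₁/A₂ = 3.51·(333/60.0) = 19.5 m/s.
Applying Bernoulli between the two ends and solving for P₂: P₂ = P₁ + ½ρ(v₁² − v₂²) − ρgΔh.
P₂ = 465000 + ½·917·(3.51² − 19.5²) − 917·9.81·(−13.1) = 465000 + (-169000) − (-118000) = 414000 Pa.

P₂ = 414000 Pa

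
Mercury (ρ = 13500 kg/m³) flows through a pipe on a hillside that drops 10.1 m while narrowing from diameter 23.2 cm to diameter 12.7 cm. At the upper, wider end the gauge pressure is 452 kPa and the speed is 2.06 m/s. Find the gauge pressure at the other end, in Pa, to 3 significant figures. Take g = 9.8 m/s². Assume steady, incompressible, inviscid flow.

The volume flow rate is constant, so v₂ = (A₁/A₂)v₁ = (423/127)·2.06 = 6.87 m/s.
Applying Bernoulli between the two ends and solving for P₂: P₂ = P₁ + ½ρ(v₁² − v₂²) − ρgΔh.
P₂ = 452000 + ½·13500·(2.06² − 6.87²) − 13500·9.8·(−10.1) = 452000 + (-290000) − (-1340000) = 1500000 Pa.

P₂ ≈ 1500000 Pa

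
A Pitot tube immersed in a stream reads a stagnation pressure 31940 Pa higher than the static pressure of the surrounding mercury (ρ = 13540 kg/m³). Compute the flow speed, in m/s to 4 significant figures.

2.172 m/s

Bernoulli between the free stream and the stagnation point: ½ρv² = P_stag − P_static.
v = √(2ΔP/ρ) = √(2·31940/13540) = 2.172 m/s.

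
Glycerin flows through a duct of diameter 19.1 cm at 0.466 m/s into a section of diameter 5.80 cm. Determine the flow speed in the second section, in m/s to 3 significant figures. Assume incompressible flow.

The volume flow rate is constant, so v₂ = (A₁/A₂)v₁ = (287/26.4)·0.466 = 5.05 m/s.

v₂ ≈ 5.05 m/s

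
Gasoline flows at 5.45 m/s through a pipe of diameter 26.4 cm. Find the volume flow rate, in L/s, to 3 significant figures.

Q = A·v = 0.0547 m² × 5.45 m/s = 0.298 m³/s.
Converting: 0.298 m³/s × 1000 = 298 L/s.

298 L/s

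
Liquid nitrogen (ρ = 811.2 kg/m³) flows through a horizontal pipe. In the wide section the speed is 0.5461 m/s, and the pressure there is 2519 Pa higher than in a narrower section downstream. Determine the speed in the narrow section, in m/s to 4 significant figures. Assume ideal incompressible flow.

Along the level pipe P + ½ρv² is conserved, hence v₂² = v₁² + 2(P₁ − P₂)/ρ.
v₂ = √(0.5461² + 2·2519/811.2) = √(0.2982 + 6.211) = 2.551 m/s.

v₂ ≈ 2.551 m/s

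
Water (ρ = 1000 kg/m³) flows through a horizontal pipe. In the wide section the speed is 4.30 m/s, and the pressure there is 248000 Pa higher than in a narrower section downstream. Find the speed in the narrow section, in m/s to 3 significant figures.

With h₁ = h₂, rearranging Bernoulli gives v₂ = √(v₁² + 2ΔP/ρ).
v₂ = √(4.30² + 2·248000/1000) = √(18.5 + 496) = 22.7 m/s.

v₂ = 22.7 m/s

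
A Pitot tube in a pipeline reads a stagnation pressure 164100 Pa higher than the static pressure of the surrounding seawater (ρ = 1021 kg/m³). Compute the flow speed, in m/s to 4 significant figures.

The dynamic pressure equals the rise in static pressure at the stagnation point: ΔP = ½ρv².
v = √(2ΔP/ρ) = √(2·164100/1021) = 17.93 m/s.

v = 17.93 m/s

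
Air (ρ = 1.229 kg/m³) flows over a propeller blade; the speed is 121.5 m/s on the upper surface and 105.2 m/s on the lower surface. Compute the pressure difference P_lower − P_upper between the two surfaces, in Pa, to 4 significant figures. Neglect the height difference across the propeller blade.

The pressure is lower where the speed is higher: ΔP = ½ρ(v_up² − v_low²).
ΔP = ½·1.229·(121.5² − 105.2²) = 2271 Pa.

ΔP = 2271 Pa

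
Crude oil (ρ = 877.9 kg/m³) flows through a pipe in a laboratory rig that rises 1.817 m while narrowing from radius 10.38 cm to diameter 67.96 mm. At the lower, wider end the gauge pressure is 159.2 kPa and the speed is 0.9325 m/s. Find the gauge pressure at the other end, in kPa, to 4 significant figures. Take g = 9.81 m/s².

By continuity, v₂ = v₁·A₁/A₂ = 0.9325·(338.5/36.27) = 8.702 m/s.
Applying Bernoulli between the two ends and solving for P₂: P₂ = P₁ + ½ρ(v₁² − v₂²) − ρgΔh.
P₂ = 159200 + ½·877.9·(0.9325² − 8.702²) − 877.9·9.81·(+1.817) = 159200 + (-32850) − (15650) = 110700 Pa.

P₂ ≈ 110.7 kPa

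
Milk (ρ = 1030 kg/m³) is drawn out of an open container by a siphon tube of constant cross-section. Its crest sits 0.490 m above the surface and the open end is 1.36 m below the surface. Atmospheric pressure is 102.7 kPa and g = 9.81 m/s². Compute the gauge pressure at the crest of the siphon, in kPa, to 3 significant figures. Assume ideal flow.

P_gauge ≈ -18.7 kPa

From the surface to the outlet (both open to atmosphere, surface at rest): v = √(2g·h_out) = √(2·9.81·1.36) = 5.17 m/s.
Continuity keeps v the same throughout the tube; from surface to crest, P_atm + 0 = P_top + ½ρv² + ρg·h_top.
P_top = 102700 − ½·1030·5.17² − 1030·9.81·0.490 = 84000 Pa. So P_gauge = P_top − P_atm = -18700 Pa.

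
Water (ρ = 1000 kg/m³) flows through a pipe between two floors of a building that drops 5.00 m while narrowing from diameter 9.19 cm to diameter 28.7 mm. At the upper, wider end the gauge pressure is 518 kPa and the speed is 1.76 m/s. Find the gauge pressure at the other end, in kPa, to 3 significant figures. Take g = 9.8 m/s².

The volume flow rate is constant, so v₂ = (A₁/A₂)v₁ = (66.3/6.47)·1.76 = 18.0 m/s.
Applying Bernoulli between the two ends and solving for P₂: P₂ = P₁ + ½ρ(v₁² − v₂²) − ρgΔh.
P₂ = 518000 + ½·1000·(1.76² − 18.0²) − 1000·9.8·(−5.00) = 518000 + (-161000) − (-49000) = 406000 Pa.

P₂ ≈ 406 kPa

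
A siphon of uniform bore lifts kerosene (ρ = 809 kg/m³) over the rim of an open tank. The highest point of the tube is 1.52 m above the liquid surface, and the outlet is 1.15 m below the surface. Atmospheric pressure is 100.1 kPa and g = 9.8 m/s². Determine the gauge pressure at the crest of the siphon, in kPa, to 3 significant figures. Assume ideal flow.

P_gauge ≈ -21.2 kPa

From the surface to the outlet (both open to atmosphere, surface at rest): v = √(2g·h_out) = √(2·9.8·1.15) = 4.75 m/s.
Continuity keeps v the same throughout the tube; from surface to crest, P_atm + 0 = P_top + ½ρv² + ρg·h_top.
P_top = 100100 − ½·809·4.75² − 809·9.8·1.52 = 78900 Pa. So P_gauge = P_top − P_atm = -21200 Pa.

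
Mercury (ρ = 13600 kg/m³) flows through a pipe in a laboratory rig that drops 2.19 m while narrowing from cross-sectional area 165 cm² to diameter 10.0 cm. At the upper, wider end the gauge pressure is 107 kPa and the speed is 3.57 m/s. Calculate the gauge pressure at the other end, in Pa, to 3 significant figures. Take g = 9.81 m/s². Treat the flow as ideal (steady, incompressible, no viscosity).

Continuity gives A₁v₁ = A₂v₂, so v₂ = (165 cm²)/(78.5 cm²) × 3.57 m/s = 7.50 m/s.
Energy conservation along the streamline gives P₂ = P₁ − ½ρ(v₂² − v₁²) − ρg(h₂ − h₁).
P₂ = 107000 + ½·13600·(3.57² − 7.50²) − 13600·9.81·(−2.19) = 107000 + (-296000) − (-292000) = 103000 Pa.

P₂ ≈ 103000 Pa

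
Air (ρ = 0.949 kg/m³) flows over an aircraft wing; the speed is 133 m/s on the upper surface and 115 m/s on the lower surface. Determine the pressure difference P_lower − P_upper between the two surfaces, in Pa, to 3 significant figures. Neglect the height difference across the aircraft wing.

ΔP ≈ 2120 Pa

The pressure is lower where the speed is higher: ΔP = ½ρ(v_up² − v_low²).
ΔP = ½·0.949·(133² − 115²) = 2120 Pa.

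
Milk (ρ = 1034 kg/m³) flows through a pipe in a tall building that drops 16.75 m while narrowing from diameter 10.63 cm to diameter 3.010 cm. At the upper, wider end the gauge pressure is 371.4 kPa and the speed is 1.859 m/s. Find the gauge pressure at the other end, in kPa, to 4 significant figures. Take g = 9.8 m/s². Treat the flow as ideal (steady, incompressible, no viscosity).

P₂ ≈ 265.0 kPa

Mass conservation (A₁v₁ = A₂v₂) gives v₂ = 1.859 × 88.75/7.116 = 23.19 m/s.
Applying Bernoulli between the two ends and solving for P₂: P₂ = P₁ + ½ρ(v₁² − v₂²) − ρgΔh.
P₂ = 371400 + ½·1034·(1.859² − 23.19²) − 1034·9.8·(−16.75) = 371400 + (-276100) − (-169700) = 265000 Pa.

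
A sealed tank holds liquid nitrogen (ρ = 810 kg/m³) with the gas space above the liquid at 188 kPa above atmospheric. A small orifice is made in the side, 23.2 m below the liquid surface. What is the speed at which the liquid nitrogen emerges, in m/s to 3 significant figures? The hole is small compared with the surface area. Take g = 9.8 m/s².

Take point 1 at the surface (v₁ ≈ 0) and point 2 at the hole (at atmospheric pressure). Bernoulli: P₁ + ρg h = P_atm + ½ρv₂².
With P₁ − P_atm = 188000 Pa, v₂ = √(2gh + 2ΔP/ρ) = √(2·9.8·23.2 + 2·188000/810) = 30.3 m/s.

v = 30.3 m/s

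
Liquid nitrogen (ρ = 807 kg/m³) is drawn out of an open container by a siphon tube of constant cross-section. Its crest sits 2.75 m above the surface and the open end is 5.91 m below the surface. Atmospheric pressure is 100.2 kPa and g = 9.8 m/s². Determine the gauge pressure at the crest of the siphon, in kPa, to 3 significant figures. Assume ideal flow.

The outlet speed comes from Torricelli: v = √(2g·5.91) = 10.8 m/s.
Continuity keeps v the same throughout the tube; from surface to crest, P_atm + 0 = P_top + ½ρv² + ρg·h_top.
P_top = 100200 − ½·807·10.8² − 807·9.8·2.75 = 31700 Pa. So P_gauge = P_top − P_atm = -68500 Pa.

P_gauge ≈ -68.5 kPa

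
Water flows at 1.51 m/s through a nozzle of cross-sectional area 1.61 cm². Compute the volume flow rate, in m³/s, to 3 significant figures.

Q = A·v = 0.000161 m² × 1.51 m/s = 0.000243 m³/s.

Q = 0.000243 m³/s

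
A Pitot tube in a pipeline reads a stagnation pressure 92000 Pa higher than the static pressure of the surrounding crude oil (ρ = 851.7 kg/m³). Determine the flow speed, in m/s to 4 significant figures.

v ≈ 14.70 m/s

The dynamic pressure equals the rise in static pressure at the stagnation point: ΔP = ½ρv².
v = √(2ΔP/ρ) = √(2·92000/851.7) = 14.70 m/s.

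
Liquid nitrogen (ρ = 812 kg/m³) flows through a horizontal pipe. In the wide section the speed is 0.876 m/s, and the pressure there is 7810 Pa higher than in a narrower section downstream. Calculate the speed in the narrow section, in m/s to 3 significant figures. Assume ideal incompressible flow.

v₂ = 4.47 m/s

Horizontal Bernoulli: P₁ + ½ρv₁² = P₂ + ½ρv₂², so v₂² = v₁² + 2(P₁ − P₂)/ρ.
v₂ = √(0.876² + 2·7810/812) = √(0.767 + 19.2) = 4.47 m/s.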